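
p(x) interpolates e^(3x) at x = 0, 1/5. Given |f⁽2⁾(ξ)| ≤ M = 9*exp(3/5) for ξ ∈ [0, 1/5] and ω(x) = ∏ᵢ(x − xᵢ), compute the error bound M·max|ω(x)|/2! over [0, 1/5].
9*exp(3/5)/200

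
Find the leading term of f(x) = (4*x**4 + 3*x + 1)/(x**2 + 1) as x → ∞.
4*x**2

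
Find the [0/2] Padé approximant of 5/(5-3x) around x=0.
1/(1 - 3*x/5)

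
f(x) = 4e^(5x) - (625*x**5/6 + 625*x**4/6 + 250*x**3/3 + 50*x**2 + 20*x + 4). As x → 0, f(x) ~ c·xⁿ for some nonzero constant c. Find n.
6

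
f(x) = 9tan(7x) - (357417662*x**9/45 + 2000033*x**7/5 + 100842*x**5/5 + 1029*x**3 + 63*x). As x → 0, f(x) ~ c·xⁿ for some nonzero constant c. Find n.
11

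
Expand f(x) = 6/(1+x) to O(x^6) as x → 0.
6 - 6*x + 6*x**2 - 6*x**3 + 6*x**4 - 6*x**5 + O(x**6)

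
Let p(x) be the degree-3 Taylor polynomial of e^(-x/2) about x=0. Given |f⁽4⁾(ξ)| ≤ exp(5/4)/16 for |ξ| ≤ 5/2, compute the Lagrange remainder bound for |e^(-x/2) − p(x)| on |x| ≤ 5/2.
625*exp(5/4)/6144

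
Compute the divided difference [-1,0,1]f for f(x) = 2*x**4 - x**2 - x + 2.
1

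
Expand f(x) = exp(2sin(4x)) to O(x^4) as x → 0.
1 + 8*x + 32*x**2 + 64*x**3 + O(x**4)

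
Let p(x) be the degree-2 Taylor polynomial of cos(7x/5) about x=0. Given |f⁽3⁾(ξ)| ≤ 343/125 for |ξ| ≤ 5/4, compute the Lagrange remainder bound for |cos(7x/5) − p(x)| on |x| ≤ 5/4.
343/384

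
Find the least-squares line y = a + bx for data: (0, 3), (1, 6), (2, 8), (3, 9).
a = 7/2, b = 2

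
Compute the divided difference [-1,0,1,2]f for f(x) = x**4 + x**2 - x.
2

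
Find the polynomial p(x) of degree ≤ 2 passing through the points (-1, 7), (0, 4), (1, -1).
-x**2 - 4*x + 4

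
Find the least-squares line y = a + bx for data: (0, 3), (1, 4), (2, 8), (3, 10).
a = 5/2, b = 5/2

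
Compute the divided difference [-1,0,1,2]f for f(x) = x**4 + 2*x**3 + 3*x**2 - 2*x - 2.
4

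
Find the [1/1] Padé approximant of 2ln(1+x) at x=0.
2*x/(x/2 + 1)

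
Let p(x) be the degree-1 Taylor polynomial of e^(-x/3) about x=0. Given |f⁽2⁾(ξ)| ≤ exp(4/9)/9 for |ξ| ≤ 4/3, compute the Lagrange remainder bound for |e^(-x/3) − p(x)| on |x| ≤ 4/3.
8*exp(4/9)/81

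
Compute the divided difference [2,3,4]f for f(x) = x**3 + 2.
9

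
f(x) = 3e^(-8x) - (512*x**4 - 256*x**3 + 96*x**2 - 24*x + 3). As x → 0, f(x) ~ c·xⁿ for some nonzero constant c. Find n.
5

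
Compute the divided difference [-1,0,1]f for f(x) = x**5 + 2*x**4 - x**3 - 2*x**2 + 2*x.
0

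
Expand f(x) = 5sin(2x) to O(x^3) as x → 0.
10*x + O(x**3)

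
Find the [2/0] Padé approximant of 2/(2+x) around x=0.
x**2/4 - x/2 + 1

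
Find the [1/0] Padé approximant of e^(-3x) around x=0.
1 - 3*x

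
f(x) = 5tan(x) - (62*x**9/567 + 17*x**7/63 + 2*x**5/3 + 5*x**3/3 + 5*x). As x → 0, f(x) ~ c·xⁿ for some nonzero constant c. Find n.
11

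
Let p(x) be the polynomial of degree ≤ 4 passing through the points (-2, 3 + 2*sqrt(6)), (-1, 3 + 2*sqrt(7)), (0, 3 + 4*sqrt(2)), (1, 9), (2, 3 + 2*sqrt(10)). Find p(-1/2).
-5*sqrt(6)/64 + 3*sqrt(10)/64 + 33/16 + 15*sqrt(7)/16 + 45*sqrt(2)/16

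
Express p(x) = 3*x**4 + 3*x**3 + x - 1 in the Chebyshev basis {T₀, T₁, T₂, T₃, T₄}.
(1/8)T₀ + (13/4)T₁ + (3/2)T₂ + (3/4)T₃ + (3/8)T₄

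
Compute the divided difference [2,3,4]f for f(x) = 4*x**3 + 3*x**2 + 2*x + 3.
39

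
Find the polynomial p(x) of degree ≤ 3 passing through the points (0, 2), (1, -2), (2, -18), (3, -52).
-x**3 - 3*x**2 + 2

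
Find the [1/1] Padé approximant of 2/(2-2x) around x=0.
1/(1 - x)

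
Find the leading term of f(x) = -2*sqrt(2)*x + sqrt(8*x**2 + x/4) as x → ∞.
sqrt(2)/32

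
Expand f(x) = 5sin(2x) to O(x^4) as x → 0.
10*x - 20*x**3/3 + O(x**4)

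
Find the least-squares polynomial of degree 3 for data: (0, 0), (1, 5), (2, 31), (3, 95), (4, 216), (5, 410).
1/63 + (149/378)x + (415/252)x² + (317/108)x³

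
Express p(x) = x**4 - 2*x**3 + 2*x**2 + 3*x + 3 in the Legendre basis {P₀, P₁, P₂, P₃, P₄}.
(58/15)P₀ + (9/5)P₁ + (40/21)P₂ + (-4/5)P₃ + (8/35)P₄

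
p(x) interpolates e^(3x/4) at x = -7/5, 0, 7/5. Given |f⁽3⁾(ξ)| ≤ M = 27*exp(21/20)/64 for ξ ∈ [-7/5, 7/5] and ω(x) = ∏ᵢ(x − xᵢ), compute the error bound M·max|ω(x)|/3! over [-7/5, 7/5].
343*sqrt(3)*exp(21/20)/8000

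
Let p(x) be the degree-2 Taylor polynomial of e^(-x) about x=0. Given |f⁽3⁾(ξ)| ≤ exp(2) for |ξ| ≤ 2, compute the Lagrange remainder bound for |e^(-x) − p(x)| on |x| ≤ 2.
4*exp(2)/3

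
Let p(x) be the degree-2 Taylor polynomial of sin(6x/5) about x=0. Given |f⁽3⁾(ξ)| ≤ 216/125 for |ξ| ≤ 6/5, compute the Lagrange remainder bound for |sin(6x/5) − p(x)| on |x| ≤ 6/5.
7776/15625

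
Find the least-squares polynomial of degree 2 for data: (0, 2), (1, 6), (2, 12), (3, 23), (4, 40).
17/7 + (31/70)x + (31/14)x²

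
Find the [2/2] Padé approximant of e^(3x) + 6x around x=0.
(-x**2/4 + 17*x/2 + 1)/(-x**2/4 - x/2 + 1)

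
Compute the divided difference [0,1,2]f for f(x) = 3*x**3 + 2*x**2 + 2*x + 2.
11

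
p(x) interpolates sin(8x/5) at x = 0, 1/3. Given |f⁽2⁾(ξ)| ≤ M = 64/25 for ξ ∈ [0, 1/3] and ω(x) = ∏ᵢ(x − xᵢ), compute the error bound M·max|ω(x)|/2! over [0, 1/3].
8/225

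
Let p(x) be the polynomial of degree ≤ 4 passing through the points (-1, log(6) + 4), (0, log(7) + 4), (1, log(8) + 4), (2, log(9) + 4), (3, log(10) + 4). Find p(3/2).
log(4*15**(123/128)*2**(3/32)*7**(27/32)/35) + 4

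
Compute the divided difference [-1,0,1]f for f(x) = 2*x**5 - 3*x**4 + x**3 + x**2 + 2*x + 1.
-2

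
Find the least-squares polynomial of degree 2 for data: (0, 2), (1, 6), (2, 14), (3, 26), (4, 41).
67/35 + (83/35)x + (13/7)x²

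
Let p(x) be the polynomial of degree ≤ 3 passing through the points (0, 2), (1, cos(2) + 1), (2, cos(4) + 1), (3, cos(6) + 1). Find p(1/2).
15*cos(2)/16 + cos(6)/16 - 5*cos(4)/16 + 21/16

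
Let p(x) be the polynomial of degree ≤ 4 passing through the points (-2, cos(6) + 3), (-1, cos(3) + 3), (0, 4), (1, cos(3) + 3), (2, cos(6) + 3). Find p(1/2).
5*cos(3)/16 - cos(6)/64 + 237/64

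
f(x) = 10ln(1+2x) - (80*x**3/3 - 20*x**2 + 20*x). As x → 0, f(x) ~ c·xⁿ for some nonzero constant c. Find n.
4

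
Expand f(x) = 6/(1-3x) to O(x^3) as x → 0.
6 + 18*x + 54*x**2 + O(x**3)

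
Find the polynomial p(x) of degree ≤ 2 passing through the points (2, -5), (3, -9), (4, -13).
3 - 4*x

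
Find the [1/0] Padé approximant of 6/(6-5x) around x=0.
5*x/6 + 1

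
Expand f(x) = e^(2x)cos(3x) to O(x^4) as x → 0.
1 + 2*x - 5*x**2/2 - 23*x**3/3 + O(x**4)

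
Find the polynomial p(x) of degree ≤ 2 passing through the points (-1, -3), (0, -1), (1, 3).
x**2 + 3*x - 1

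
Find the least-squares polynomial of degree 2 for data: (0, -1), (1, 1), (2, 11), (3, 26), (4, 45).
-10/7 + (39/70)x + (39/14)x²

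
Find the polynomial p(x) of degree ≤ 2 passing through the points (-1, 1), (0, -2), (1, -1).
2*x**2 - x - 2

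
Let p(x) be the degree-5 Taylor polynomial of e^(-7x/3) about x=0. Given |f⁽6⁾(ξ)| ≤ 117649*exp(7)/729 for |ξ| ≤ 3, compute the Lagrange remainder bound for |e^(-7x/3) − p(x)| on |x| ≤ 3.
117649*exp(7)/720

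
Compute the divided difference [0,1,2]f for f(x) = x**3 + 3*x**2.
6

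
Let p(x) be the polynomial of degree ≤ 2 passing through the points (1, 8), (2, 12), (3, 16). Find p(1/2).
6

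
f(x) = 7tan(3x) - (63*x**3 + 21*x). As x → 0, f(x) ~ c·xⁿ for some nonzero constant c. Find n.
5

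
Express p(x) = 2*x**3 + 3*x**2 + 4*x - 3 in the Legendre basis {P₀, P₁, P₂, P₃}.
(-2)P₀ + (26/5)P₁ + (2)P₂ + (4/5)P₃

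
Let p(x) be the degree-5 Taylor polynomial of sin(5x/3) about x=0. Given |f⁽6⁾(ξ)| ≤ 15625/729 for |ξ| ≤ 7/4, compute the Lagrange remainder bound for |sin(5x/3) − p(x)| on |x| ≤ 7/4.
367653125/429981696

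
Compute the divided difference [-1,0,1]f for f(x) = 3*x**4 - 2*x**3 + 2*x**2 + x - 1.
5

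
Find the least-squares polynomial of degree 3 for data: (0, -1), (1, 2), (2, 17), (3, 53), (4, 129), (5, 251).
-62/63 + (340/189)x + (-197/252)x² + (227/108)x³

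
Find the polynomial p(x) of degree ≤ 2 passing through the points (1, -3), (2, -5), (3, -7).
-2*x - 1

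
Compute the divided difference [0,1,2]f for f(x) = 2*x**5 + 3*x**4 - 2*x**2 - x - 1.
49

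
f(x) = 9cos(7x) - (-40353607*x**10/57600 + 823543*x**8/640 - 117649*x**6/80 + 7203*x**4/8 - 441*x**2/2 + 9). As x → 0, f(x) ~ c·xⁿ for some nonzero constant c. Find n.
12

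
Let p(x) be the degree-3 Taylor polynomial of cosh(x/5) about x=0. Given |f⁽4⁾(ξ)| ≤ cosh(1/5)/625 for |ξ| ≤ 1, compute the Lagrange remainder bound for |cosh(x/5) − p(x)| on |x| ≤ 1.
cosh(1/5)/15000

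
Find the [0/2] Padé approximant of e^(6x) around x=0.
1/(18*x**2 - 6*x + 1)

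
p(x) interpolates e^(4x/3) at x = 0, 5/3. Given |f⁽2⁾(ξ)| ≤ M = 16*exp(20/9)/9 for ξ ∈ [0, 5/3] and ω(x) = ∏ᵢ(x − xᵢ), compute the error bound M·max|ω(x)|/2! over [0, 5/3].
50*exp(20/9)/81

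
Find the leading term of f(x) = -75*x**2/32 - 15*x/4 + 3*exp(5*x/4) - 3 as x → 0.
125*x**3/128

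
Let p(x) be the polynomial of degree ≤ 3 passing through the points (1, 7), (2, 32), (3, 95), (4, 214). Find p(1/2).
25/8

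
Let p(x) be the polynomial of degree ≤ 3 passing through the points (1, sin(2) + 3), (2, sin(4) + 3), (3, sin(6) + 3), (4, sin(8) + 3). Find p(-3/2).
385*sin(6)/16 - 105*sin(8)/16 + 3 + 231*sin(2)/16 - 495*sin(4)/16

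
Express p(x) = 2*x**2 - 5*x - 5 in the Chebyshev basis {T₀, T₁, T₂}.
(-4)T₀ + (-5)T₁ + T₂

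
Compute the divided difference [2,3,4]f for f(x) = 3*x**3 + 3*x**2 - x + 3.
30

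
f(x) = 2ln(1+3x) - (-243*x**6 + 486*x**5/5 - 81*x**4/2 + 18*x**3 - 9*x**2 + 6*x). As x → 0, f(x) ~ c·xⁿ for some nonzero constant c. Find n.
7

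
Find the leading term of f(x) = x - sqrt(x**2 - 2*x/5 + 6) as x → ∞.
1/5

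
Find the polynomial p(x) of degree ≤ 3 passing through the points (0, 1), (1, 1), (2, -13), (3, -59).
-3*x**3 + 2*x**2 + x + 1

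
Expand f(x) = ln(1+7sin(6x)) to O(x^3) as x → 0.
42*x - 882*x**2 + O(x**3)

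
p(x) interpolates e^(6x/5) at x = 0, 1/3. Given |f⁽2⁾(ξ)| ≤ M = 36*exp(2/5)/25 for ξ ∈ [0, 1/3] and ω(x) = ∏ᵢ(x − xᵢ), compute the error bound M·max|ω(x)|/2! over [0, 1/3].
exp(2/5)/50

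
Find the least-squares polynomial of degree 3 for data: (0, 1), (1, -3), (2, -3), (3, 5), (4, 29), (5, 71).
65/63 + (-796/189)x + (-89/126)x² + (47/54)x³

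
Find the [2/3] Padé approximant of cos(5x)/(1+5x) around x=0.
(1 - 125*x**2/12)/(125*x**3/12 + 25*x**2/12 + 5*x + 1)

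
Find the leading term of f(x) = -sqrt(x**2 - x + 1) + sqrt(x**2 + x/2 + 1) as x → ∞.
3/4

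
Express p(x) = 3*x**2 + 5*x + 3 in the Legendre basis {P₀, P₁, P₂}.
(4)P₀ + (5)P₁ + (2)P₂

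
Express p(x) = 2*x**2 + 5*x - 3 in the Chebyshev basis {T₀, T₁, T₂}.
(-2)T₀ + (5)T₁ + T₂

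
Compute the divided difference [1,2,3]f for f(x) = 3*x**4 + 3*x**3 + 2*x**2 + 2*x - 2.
95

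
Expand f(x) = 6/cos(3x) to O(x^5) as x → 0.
6 + 27*x**2 + 405*x**4/4 + O(x**5)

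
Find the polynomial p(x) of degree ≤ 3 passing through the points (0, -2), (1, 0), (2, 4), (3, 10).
x**2 + x - 2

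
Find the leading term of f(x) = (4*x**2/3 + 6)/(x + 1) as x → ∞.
4*x/3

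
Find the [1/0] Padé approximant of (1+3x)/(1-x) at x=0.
4*x + 1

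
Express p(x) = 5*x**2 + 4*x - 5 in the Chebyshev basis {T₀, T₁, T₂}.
(-5/2)T₀ + (4)T₁ + (5/2)T₂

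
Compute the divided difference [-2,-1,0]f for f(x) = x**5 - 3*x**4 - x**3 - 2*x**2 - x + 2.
-35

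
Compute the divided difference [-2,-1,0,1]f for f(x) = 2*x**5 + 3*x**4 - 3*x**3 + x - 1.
1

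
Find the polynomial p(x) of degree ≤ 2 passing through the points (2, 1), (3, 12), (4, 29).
3*x**2 - 4*x - 3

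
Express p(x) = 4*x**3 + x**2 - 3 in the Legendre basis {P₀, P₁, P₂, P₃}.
(-8/3)P₀ + (12/5)P₁ + (2/3)P₂ + (8/5)P₃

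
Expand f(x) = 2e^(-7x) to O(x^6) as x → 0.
2 - 14*x + 49*x**2 - 343*x**3/3 + 2401*x**4/12 - 16807*x**5/60 + O(x**6)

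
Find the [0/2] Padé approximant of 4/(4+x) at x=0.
1/(x/4 + 1)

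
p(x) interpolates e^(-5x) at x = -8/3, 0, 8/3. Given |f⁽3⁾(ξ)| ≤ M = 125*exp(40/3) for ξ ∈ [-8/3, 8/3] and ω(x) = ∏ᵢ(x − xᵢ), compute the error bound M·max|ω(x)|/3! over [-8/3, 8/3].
64000*sqrt(3)*exp(40/3)/729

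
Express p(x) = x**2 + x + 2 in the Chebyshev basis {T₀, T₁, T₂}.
(5/2)T₀ + T₁ + (1/2)T₂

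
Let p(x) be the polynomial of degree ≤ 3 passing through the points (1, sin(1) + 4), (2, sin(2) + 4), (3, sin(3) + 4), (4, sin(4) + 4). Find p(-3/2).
-495*sin(2)/16 + 385*sin(3)/16 + 4 - 105*sin(4)/16 + 231*sin(1)/16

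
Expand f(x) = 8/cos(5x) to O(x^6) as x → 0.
8 + 100*x**2 + 3125*x**4/3 + O(x**6)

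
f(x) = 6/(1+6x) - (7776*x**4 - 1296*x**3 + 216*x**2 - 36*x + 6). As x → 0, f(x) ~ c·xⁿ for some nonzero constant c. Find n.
5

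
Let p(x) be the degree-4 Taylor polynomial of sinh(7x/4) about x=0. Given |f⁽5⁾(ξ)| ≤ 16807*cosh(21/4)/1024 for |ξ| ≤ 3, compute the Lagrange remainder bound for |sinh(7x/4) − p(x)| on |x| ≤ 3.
1361367*cosh(21/4)/40960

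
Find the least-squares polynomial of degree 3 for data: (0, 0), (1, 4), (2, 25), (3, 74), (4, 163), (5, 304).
-5/126 + (-169/756)x + (307/126)x² + (211/108)x³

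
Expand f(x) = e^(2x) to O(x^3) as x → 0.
1 + 2*x + 2*x**2 + O(x**3)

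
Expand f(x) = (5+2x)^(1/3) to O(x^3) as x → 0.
5**(1/3) + 2*5**(1/3)*x/15 - 4*5**(1/3)*x**2/225 + O(x**3)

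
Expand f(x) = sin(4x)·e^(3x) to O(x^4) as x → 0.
4*x + 12*x**2 + 22*x**3/3 + O(x**4)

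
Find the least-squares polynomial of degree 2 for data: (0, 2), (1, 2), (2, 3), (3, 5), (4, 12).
82/35 + (-139/70)x + (15/14)x²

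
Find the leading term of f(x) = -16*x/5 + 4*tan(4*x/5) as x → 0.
256*x**3/375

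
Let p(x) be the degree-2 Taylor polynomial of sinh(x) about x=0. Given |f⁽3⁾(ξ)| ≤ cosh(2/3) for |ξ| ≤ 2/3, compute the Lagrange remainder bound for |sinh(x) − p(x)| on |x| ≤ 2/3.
4*cosh(2/3)/81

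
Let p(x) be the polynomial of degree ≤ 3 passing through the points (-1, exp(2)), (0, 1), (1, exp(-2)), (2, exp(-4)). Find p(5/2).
((21 - 5*exp(2))*exp(4) - 35*exp(2) + 35)*exp(-4)/16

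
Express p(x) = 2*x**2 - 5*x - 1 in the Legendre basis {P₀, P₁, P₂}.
(-1/3)P₀ + (-5)P₁ + (4/3)P₂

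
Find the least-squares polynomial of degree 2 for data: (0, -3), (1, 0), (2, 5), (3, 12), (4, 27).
-87/35 + (-8/35)x + (13/7)x²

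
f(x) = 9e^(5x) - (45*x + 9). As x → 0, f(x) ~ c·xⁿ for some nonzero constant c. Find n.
2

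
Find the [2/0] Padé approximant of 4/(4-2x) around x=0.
x**2/4 + x/2 + 1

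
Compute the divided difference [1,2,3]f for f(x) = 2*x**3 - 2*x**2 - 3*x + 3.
10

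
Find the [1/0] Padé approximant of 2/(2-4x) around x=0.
2*x + 1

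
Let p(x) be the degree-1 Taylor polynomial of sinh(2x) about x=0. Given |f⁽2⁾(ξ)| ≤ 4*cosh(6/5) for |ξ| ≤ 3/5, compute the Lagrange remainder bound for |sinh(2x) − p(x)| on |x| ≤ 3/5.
18*cosh(6/5)/25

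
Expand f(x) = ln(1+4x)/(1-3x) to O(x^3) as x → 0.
4*x + 4*x**2 + O(x**3)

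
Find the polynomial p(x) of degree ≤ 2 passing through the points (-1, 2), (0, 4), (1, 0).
-3*x**2 - x + 4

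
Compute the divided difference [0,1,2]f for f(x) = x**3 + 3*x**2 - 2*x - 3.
6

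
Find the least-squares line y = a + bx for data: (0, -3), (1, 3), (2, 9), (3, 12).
a = -12/5, b = 51/10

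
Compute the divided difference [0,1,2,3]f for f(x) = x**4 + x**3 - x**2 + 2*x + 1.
7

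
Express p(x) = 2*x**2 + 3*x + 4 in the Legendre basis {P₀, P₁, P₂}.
(14/3)P₀ + (3)P₁ + (4/3)P₂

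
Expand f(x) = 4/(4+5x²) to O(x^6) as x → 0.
1 - 5*x**2/4 + 25*x**4/16 + O(x**6)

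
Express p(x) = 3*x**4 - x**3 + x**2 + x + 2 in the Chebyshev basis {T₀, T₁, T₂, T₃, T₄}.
(29/8)T₀ + (1/4)T₁ + (2)T₂ + (-1/4)T₃ + (3/8)T₄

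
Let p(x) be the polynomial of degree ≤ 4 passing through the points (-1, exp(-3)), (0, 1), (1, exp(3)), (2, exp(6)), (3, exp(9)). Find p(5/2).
(-70*exp(6) - 5 + 28*exp(3) + 140*exp(9) + 35*exp(12))*exp(-3)/128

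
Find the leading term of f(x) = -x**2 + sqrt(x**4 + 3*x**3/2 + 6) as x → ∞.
3*x/4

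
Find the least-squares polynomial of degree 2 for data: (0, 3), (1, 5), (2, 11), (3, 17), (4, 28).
104/35 + (37/35)x + (9/7)x²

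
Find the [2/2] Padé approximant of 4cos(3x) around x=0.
(4 - 15*x**2)/(3*x**2/4 + 1)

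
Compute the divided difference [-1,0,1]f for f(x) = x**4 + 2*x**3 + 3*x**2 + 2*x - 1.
4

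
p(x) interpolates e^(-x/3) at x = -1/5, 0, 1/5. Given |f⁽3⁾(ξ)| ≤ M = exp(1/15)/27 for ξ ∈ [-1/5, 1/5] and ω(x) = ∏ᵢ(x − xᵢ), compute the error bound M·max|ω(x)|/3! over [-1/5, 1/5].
sqrt(3)*exp(1/15)/91125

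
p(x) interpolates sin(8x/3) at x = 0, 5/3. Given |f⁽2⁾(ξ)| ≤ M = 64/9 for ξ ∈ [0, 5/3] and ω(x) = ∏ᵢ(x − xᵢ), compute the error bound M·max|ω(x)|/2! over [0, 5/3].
200/81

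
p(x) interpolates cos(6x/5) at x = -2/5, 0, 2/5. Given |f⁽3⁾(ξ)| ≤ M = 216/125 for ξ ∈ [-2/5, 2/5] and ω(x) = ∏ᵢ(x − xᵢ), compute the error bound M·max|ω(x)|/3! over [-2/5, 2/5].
64*sqrt(3)/15625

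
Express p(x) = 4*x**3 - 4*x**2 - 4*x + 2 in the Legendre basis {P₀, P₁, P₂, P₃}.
(2/3)P₀ + (-8/5)P₁ + (-8/3)P₂ + (8/5)P₃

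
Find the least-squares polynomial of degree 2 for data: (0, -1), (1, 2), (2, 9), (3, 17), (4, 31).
-32/35 + (93/70)x + (23/14)x²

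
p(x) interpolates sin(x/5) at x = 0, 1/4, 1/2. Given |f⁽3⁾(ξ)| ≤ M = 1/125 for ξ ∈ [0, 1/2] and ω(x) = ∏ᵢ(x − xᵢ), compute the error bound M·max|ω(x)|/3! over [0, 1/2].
sqrt(3)/216000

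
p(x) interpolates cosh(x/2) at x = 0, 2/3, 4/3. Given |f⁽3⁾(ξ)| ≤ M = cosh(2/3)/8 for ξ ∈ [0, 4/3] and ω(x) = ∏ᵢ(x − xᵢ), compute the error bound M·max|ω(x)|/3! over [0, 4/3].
sqrt(3)*cosh(2/3)/729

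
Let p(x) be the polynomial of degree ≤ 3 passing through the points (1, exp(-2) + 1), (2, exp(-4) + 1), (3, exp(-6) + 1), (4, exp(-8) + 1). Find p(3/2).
(-5*exp(2) + 1 + 15*exp(4) + 5*exp(6) + 16*exp(8))*exp(-8)/16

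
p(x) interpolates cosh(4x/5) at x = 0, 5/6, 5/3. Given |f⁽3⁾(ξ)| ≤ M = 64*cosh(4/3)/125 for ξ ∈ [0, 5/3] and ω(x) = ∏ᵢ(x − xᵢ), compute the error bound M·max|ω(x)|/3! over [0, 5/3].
8*sqrt(3)*cosh(4/3)/729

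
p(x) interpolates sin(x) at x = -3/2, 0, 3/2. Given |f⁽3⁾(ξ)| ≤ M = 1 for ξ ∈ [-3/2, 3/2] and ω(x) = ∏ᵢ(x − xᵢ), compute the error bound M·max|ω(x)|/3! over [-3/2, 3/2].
sqrt(3)/8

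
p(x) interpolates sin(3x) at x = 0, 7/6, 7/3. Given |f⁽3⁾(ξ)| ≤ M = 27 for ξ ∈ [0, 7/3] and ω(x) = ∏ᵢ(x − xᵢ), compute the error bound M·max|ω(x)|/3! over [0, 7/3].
343*sqrt(3)/216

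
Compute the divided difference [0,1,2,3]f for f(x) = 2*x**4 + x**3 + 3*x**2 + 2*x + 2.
13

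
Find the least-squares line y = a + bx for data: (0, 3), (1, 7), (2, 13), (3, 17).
a = 14/5, b = 24/5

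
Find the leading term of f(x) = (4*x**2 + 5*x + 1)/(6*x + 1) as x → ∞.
2*x/3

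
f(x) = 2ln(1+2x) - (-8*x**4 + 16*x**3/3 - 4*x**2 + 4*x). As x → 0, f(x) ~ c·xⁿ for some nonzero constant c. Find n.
5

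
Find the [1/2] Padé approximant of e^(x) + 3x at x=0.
(361*x/93 + 1)/(-5*x**2/186 - 11*x/93 + 1)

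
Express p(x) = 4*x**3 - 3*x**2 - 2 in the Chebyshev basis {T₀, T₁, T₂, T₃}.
(-7/2)T₀ + (3)T₁ + (-3/2)T₂ + T₃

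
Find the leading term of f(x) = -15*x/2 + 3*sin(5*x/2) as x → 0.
-125*x**3/16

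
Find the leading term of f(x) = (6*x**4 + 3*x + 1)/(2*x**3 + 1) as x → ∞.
3*x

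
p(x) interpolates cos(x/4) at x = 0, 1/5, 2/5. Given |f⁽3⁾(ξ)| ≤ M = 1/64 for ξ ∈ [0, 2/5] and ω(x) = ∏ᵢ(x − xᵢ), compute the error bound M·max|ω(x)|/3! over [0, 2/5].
sqrt(3)/216000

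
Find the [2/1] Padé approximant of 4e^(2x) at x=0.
(8*x**2/3 + 16*x/3 + 4)/(1 - 2*x/3)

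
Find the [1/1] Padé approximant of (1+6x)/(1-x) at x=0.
(6*x + 1)/(1 - x)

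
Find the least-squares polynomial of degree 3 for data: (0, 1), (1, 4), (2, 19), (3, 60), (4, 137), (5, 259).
25/21 + (-139/126)x + (127/84)x² + (65/36)x³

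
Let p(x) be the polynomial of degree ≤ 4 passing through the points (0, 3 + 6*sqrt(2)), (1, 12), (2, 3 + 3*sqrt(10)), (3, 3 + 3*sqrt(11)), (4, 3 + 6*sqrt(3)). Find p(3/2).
-15*sqrt(11)/32 - 15*sqrt(2)/64 + 9*sqrt(3)/64 + 135*sqrt(10)/64 + 231/32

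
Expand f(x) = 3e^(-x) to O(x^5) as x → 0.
3 - 3*x + 3*x**2/2 - x**3/2 + x**4/8 + O(x**5)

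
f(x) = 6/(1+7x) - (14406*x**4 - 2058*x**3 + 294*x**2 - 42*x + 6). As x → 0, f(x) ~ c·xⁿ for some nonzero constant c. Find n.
5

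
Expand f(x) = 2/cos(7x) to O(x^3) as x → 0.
2 + 49*x**2 + O(x**3)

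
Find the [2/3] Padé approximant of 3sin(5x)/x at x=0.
(15 - 175*x**2/4)/(5*x**2/4 + 1)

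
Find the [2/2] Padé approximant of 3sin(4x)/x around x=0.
(12 - 112*x**2/5)/(4*x**2/5 + 1)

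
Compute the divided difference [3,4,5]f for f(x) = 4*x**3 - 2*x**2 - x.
46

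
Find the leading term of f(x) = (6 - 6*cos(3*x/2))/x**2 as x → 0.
27/4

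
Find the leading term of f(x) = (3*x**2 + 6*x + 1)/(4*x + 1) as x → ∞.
3*x/4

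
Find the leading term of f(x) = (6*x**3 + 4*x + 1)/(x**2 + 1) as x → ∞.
6*x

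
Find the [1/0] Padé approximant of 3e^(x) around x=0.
3*x + 3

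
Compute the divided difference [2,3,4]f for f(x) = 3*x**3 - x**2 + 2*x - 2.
26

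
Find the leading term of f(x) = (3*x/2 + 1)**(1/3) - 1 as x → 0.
x/2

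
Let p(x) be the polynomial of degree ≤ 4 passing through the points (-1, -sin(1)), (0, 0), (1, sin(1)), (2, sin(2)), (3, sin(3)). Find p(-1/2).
-105*sin(1)/128 - 5*sin(3)/128 + 7*sin(2)/32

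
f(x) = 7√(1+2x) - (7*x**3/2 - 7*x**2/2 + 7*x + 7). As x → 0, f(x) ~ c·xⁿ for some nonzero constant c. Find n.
4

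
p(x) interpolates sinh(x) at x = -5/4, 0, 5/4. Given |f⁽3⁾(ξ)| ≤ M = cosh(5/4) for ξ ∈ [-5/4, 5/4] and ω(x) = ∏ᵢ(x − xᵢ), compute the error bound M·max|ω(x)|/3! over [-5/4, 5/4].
125*sqrt(3)*cosh(5/4)/1728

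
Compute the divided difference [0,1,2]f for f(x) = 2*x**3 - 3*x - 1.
6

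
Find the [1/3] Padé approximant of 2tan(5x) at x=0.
10*x/(1 - 25*x**2/3)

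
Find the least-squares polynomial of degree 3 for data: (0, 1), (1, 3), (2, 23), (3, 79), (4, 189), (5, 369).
67/63 + (-314/189)x + (65/126)x² + (157/54)x³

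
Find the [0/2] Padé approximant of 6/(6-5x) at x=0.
1/(1 - 5*x/6)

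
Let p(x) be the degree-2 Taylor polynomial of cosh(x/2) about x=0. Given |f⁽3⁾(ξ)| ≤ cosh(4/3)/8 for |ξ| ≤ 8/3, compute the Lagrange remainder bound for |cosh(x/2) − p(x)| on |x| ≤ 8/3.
32*cosh(4/3)/81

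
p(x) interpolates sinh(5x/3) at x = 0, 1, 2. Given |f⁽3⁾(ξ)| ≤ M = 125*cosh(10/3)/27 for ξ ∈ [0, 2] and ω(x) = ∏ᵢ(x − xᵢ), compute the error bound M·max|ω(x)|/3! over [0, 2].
125*sqrt(3)*cosh(10/3)/729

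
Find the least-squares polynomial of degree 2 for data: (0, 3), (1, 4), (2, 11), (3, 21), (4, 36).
99/35 + (-39/70)x + (31/14)x²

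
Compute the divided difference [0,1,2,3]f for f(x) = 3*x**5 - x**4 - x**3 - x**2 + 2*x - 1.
68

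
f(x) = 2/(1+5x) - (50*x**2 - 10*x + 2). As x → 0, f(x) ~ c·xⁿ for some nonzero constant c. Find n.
3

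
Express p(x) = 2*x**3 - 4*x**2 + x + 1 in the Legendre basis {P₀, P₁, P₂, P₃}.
(-1/3)P₀ + (11/5)P₁ + (-8/3)P₂ + (4/5)P₃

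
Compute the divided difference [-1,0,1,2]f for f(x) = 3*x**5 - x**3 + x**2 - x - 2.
14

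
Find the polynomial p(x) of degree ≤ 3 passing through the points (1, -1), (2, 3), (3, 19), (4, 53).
x**3 - 3*x + 1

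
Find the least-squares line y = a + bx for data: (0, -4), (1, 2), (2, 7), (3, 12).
a = -37/10, b = 53/10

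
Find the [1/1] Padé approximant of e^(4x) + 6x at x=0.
(46*x/5 + 1)/(1 - 4*x/5)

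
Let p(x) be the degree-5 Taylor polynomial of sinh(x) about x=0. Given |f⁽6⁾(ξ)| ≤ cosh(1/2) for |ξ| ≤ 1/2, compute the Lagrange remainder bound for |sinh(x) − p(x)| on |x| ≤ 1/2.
cosh(1/2)/46080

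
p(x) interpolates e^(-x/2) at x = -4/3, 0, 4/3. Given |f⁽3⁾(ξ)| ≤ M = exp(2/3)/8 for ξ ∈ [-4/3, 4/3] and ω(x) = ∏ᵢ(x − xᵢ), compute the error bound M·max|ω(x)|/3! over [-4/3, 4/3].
8*sqrt(3)*exp(2/3)/729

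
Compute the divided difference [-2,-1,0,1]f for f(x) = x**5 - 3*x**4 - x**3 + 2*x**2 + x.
10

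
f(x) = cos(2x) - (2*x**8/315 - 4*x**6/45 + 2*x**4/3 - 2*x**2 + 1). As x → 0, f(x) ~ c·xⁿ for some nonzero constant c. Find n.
10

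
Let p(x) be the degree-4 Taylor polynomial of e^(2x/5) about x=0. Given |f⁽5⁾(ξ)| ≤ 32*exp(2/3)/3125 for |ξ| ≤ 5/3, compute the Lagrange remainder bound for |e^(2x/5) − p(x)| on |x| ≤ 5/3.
4*exp(2/3)/3645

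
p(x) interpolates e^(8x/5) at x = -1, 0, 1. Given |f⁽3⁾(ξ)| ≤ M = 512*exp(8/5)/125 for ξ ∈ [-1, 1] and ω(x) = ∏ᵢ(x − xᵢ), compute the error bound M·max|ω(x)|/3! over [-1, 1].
512*sqrt(3)*exp(8/5)/3375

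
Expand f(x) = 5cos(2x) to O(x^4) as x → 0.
5 - 10*x**2 + O(x**4)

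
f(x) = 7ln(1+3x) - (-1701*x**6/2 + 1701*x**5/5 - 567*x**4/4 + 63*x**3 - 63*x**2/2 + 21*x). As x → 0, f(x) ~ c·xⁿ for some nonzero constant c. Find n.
7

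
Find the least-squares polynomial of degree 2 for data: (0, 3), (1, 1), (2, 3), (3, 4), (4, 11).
106/35 + (-207/70)x + (17/14)x²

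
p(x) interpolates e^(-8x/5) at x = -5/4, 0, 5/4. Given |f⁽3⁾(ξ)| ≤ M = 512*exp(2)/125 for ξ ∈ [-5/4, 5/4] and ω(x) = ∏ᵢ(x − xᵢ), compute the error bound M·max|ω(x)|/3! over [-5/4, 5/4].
8*sqrt(3)*exp(2)/27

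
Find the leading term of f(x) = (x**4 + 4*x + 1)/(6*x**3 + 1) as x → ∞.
x/6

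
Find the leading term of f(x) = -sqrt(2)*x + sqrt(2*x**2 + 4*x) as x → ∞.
sqrt(2)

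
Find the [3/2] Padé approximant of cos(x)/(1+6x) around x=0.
(427*x**3/142 - 427*x**2/852 - 6*x + 1)/(1 - 30673*x**2/852)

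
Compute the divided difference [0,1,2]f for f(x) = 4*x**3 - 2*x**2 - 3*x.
10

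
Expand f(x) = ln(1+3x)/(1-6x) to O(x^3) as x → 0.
3*x + 27*x**2/2 + O(x**3)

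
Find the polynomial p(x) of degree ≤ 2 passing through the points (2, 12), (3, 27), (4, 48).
3*x**2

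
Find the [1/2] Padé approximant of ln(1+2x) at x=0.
2*x/(-x**2/3 + x + 1)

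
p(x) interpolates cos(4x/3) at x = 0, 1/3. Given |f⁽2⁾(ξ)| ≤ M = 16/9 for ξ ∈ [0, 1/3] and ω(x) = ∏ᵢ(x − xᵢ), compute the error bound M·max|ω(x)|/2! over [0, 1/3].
2/81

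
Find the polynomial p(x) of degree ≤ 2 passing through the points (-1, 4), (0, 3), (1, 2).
3 - x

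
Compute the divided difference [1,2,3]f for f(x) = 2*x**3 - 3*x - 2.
12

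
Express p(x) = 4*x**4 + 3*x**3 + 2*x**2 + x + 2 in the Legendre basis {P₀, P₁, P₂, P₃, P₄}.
(52/15)P₀ + (14/5)P₁ + (76/21)P₂ + (6/5)P₃ + (32/35)P₄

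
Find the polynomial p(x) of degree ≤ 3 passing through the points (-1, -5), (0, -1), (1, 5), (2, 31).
3*x**3 + x**2 + 2*x - 1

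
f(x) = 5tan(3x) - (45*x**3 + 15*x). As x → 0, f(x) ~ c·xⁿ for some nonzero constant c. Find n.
5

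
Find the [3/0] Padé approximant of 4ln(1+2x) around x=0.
8*x*(4*x**2 - 3*x + 3)/3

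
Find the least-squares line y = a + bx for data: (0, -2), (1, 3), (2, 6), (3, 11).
a = -9/5, b = 21/5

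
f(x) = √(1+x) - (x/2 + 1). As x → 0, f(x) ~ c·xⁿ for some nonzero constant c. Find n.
2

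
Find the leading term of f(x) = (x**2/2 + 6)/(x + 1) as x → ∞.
x/2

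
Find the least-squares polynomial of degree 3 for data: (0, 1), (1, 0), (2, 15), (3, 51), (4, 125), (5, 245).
17/21 + (-377/126)x + (89/84)x² + (67/36)x³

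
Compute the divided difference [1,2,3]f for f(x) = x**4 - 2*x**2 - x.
23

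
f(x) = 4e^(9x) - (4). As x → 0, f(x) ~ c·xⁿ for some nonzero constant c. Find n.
1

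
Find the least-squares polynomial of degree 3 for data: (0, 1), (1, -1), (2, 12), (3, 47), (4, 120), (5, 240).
109/126 + (-3019/756)x + (185/252)x² + (52/27)x³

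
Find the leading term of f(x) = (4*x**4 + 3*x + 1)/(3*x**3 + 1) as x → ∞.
4*x/3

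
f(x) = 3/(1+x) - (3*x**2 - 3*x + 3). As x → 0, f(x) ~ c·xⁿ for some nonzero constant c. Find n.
3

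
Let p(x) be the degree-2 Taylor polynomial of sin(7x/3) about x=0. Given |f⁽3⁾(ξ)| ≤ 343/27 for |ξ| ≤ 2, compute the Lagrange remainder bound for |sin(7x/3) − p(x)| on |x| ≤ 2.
1372/81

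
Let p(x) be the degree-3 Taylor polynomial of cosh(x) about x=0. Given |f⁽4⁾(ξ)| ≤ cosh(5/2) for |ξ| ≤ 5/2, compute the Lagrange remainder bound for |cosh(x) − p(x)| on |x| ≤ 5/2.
625*cosh(5/2)/384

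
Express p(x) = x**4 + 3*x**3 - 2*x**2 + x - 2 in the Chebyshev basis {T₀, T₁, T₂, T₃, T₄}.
(-21/8)T₀ + (13/4)T₁ + (-1/2)T₂ + (3/4)T₃ + (1/8)T₄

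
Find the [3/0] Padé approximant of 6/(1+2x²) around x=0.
6 - 12*x**2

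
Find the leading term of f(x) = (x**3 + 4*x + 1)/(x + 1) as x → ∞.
x**2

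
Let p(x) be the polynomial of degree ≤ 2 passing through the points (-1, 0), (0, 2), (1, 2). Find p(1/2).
9/4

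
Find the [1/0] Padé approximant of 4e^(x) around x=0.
4*x + 4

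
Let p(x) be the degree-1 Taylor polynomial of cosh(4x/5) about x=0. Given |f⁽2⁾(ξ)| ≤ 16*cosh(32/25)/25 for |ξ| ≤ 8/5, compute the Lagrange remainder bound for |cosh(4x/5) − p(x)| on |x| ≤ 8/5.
512*cosh(32/25)/625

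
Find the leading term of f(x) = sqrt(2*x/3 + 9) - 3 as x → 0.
x/9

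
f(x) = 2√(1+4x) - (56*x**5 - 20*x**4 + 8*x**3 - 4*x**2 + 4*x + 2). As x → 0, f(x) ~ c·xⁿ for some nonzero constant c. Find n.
6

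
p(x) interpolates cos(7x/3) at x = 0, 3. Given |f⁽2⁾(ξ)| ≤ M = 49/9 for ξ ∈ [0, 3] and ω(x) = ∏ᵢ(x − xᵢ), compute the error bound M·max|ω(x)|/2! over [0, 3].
49/8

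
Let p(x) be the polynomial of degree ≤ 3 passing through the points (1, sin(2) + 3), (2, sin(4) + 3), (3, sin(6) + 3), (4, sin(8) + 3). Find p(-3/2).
385*sin(6)/16 - 105*sin(8)/16 + 3 + 231*sin(2)/16 - 495*sin(4)/16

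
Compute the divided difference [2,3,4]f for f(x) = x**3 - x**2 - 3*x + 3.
8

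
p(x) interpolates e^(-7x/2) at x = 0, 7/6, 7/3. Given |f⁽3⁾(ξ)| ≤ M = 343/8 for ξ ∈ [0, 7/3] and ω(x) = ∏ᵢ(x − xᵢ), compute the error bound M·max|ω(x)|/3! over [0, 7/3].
117649*sqrt(3)/46656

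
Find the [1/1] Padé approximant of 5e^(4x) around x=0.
(10*x + 5)/(1 - 2*x)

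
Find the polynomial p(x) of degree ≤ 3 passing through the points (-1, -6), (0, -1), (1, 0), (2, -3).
-2*x**2 + 3*x - 1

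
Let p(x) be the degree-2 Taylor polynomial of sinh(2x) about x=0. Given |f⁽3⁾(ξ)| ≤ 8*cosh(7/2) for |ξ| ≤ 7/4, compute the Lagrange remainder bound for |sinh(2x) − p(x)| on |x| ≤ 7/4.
343*cosh(7/2)/48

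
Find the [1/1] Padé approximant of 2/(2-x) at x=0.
1/(1 - x/2)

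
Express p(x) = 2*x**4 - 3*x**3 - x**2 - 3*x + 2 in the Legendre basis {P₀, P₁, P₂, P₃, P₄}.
(31/15)P₀ + (-24/5)P₁ + (10/21)P₂ + (-6/5)P₃ + (16/35)P₄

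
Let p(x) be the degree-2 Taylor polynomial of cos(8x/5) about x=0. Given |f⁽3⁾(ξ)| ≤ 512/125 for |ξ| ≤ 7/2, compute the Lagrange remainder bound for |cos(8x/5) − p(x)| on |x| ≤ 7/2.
10976/375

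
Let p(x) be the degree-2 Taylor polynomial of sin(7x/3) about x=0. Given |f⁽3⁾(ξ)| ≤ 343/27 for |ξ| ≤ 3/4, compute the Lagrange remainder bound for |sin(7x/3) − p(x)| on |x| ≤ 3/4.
343/384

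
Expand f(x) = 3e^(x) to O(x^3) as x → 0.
3 + 3*x + 3*x**2/2 + O(x**3)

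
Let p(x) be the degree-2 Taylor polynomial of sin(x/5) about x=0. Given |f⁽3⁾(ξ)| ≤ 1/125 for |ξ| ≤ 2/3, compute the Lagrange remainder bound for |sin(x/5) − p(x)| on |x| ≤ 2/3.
4/10125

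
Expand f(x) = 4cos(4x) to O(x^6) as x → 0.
4 - 32*x**2 + 128*x**4/3 + O(x**6)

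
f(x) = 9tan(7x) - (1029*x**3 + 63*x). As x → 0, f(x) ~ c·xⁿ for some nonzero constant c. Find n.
5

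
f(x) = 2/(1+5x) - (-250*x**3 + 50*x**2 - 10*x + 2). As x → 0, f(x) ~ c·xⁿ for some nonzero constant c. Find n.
4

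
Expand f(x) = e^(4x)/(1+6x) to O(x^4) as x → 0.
1 - 2*x + 20*x**2 - 328*x**3/3 + O(x**4)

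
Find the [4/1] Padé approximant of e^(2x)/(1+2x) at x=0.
(106*x**4/135 + 56*x**3/45 + 2*x**2 + 88*x/45 + 1)/(88*x/45 + 1)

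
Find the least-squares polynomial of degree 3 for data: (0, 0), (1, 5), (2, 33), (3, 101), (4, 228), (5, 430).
1/63 + (-229/378)x + (667/252)x² + (317/108)x³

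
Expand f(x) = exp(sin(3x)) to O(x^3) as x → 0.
1 + 3*x + 9*x**2/2 + O(x**3)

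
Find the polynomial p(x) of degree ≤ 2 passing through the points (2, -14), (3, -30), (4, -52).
-3*x**2 - x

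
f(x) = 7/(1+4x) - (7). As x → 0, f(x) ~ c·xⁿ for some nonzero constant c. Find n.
1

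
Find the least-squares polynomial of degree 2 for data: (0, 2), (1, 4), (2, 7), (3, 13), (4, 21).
15/7 + (29/70)x + (15/14)x²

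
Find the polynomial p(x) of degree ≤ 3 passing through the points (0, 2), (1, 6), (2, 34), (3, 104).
3*x**3 + 3*x**2 - 2*x + 2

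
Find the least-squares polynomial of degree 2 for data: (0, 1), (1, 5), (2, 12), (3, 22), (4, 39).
47/35 + (71/70)x + (29/14)x²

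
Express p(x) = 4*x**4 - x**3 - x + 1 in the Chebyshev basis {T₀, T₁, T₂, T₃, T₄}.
(5/2)T₀ + (-7/4)T₁ + (2)T₂ + (-1/4)T₃ + (1/2)T₄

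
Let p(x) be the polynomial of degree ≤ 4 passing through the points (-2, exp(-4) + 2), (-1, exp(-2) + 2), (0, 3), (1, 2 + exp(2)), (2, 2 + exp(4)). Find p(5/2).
(-180*exp(2) + 35 + (-420*exp(2) + 634 + 315*exp(4))*exp(4))*exp(-4)/128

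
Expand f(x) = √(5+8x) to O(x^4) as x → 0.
sqrt(5) + 4*sqrt(5)*x/5 - 8*sqrt(5)*x**2/25 + 32*sqrt(5)*x**3/125 + O(x**4)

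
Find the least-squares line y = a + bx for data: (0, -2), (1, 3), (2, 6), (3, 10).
a = -8/5, b = 39/10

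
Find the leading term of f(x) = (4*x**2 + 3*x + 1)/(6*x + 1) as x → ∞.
2*x/3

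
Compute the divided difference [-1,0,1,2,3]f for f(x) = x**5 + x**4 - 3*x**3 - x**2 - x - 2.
6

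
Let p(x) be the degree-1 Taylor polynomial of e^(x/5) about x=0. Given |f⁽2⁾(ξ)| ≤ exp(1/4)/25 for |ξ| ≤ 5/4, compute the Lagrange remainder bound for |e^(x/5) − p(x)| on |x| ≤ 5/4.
exp(1/4)/32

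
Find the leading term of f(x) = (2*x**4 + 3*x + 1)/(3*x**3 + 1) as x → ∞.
2*x/3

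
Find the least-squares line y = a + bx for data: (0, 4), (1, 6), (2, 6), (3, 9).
a = 4, b = 3/2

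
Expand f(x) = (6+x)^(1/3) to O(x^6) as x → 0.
6**(1/3) + 6**(1/3)*x/18 - 6**(1/3)*x**2/324 + 5*6**(1/3)*x**3/17496 - 5*6**(1/3)*x**4/157464 + 11*6**(1/3)*x**5/2834352 + O(x**6)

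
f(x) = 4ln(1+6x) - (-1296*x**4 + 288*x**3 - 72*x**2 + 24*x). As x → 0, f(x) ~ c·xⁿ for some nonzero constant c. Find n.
5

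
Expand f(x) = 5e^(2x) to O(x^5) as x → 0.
5 + 10*x + 10*x**2 + 20*x**3/3 + 10*x**4/3 + O(x**5)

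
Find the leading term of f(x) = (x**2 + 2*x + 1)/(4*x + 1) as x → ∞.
x/4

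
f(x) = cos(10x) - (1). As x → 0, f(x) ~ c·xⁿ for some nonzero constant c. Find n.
2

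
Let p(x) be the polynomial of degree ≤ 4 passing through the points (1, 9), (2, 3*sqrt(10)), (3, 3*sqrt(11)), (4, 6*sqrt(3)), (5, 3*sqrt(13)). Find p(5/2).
-15*sqrt(3)/16 - 45/128 + 9*sqrt(13)/128 + 45*sqrt(10)/32 + 135*sqrt(11)/64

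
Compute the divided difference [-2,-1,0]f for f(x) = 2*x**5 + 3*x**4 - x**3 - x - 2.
-6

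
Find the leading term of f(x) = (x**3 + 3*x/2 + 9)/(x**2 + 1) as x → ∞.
x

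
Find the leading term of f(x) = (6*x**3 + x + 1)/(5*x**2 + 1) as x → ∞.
6*x/5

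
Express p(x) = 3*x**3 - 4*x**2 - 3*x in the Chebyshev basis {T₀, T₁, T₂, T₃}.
(-2)T₀ + (-3/4)T₁ + (-2)T₂ + (3/4)T₃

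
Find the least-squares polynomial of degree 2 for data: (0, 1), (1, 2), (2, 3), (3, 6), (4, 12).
46/35 + (-29/35)x + (6/7)x²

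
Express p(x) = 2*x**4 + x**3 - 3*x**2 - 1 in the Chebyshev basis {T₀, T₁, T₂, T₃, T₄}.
(-7/4)T₀ + (3/4)T₁ + (-1/2)T₂ + (1/4)T₃ + (1/4)T₄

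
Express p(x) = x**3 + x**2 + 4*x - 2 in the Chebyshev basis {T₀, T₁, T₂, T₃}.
(-3/2)T₀ + (19/4)T₁ + (1/2)T₂ + (1/4)T₃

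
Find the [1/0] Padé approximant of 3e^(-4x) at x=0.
3 - 12*x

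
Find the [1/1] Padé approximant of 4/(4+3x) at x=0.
1/(3*x/4 + 1)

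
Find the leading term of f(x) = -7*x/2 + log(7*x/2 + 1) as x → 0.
-49*x**2/8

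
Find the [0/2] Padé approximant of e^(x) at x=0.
1/(x**2/2 - x + 1)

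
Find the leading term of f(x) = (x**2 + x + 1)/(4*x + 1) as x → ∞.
x/4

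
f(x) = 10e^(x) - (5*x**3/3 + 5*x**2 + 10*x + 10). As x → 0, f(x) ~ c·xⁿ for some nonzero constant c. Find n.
4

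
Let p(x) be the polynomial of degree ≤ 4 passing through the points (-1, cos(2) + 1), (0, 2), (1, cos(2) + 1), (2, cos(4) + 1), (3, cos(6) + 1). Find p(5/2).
35*cos(4)/32 - 75*cos(2)/128 + 35*cos(6)/128 + 39/32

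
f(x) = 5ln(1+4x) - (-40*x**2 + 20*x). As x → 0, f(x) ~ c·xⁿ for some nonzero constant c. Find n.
3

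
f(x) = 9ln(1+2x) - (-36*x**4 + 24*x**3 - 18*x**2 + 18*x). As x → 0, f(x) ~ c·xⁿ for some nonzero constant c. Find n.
5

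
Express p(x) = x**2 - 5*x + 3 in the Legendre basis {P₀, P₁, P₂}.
(10/3)P₀ + (-5)P₁ + (2/3)P₂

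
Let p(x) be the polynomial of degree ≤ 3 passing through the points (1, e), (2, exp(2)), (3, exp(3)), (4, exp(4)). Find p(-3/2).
e*(-105*exp(3) - 495*e + 231 + 385*exp(2))/16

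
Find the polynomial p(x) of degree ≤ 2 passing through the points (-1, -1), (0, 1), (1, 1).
-x**2 + x + 1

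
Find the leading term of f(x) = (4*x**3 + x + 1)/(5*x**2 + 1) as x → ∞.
4*x/5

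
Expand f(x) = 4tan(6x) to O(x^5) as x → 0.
24*x + 288*x**3 + O(x**5)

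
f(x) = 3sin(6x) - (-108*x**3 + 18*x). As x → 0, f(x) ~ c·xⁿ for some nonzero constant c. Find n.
5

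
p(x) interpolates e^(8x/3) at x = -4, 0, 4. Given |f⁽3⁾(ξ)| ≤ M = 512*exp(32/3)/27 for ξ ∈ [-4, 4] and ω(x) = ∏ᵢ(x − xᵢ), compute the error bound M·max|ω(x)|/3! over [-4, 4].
32768*sqrt(3)*exp(32/3)/729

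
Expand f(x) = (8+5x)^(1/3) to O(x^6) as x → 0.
2 + 5*x/12 - 25*x**2/288 + 625*x**3/20736 - 3125*x**4/248832 + 34375*x**5/5971968 + O(x**6)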